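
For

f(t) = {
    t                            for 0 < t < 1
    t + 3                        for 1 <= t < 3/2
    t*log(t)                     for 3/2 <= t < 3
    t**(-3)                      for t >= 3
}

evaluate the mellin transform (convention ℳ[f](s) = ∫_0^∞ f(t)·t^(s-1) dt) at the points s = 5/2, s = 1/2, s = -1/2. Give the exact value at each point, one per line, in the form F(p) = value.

F(5/2) = -226*sqrt(3)/147 - 27*sqrt(6)*log(3)/56 - 6/5 + 27*sqrt(6)*log(2)/56 + 3861*sqrt(6)/1960 + 54*sqrt(3)*log(3)/7
F(1/2) = -6 - 178*sqrt(3)/135 + log(2**(sqrt(6)/2)*3**(-sqrt(6)/2 + 2*sqrt(3))) + 23*sqrt(6)/6
F(-1/2) = -2266*sqrt(3)/567 + sqrt(6) + log(2**(sqrt(6))*3**(-sqrt(6) + 2*sqrt(3))) + 6

cuts at 1, 3/2, 3: linearity sums the 4 kernel integrals
on [0, 1): add ∫ t·t^(s-1) dt
between 1 and 3/2 the integrand is (t + 3)·t^(s-1)
on [3/2, 3): add ∫ t*log(t)·t^(s-1) dt
on [3, ∞): add ∫ t**(-3)·t^(s-1) dt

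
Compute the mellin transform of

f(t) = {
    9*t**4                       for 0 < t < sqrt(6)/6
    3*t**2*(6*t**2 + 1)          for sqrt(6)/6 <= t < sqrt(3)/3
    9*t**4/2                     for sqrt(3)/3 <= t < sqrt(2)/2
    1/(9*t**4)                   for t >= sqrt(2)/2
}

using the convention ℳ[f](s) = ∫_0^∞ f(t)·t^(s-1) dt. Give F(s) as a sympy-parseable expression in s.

(sqrt(3)/3)**s*(180*2**(s/2)*(s - 4)*(s + 2) + 144*2**(s/2)*(s - 4) + 81*3**(s/2)*(s - 4)*(s + 2) - 32*3**(s/2)*(s + 2)*(s + 4) - 72*s - 54*(s - 4)*(s + 2) + 288)/(72*2**(s/2)*(s - 4)*(s + 2)*(s + 4))
  -4 < Re(s) < 4

remove the power substitution first: 9*t**2 on [0, 1/6); 3*t*(6*t + 1) on [1/6, 1/3); 9*t**2/2 on [1/3, 1/2); …
invert the common scale on t to get t**2 on [0, 1/2); t*(2*t + 1) on [1/2, 1); t**2/2 on [1, 3/2); …
strip the shared t-power: t on [0, 1/2); 2*t + 1 on [1/2, 1); t/2 on [1, 3/2); …
cuts at sqrt(6)/6, sqrt(3)/3, sqrt(2)/2: linearity sums the 4 kernel integrals
segment [0, sqrt(6)/6) carries 9*t**4; integrate it
piece [sqrt(6)/6, sqrt(3)/3): integrate 3*t**2*(6*t**2 + 1) against the kernel
on [sqrt(3)/3, sqrt(2)/2) integrate f = 9*t**4/2 against the kernel
∫ over [sqrt(2)/2, ∞) of 1/(9*t**4)·t^(s-1) joins the sum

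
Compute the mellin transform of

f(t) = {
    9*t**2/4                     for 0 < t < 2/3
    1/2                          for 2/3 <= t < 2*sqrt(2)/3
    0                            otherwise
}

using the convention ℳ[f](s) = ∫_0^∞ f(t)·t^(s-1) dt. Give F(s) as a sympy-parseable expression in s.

2**(s - 1)*(2**(s/2)*(s + 2) + s - 2)/(3**s*s*(s + 2))
  Re(s) > -2

undo the common scale on t: t**2 on [0, 1); 1/2 on [1, sqrt(2))
undo the power substitution: t on [0, 1); 1/2 on [1, 2)
linearity at 2/3 turns ℳ[f](s) into 2 summed integrals
∫ 9*t**2/4·t^(s-1) over [0, 2/3)
∫ over [2/3, 2*sqrt(2)/3) of 1/2·t^(s-1) joins the sum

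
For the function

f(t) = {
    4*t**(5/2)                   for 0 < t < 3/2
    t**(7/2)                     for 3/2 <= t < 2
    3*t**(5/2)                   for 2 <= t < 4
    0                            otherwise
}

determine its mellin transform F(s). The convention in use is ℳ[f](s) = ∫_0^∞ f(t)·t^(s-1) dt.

slice at 3/2, 2, transform all 3 pieces, and sum them
∫ 4*t**(5/2)·t^(s-1) over [0, 3/2)
for t in [3/2, 2): the term is ∫ t**(7/2)·t^(s-1)
on [2, 4): add ∫ 3*t**(5/2)·t^(s-1) dt

(3072*2**(2*s)*s + 10752*2**(2*s) - 128*sqrt(2)*2**s*s - 704*sqrt(2)*2**s + 90*3**s*sqrt(6)*s/2**s + 369*3**s*sqrt(6)/2**s)/(8*(4*s**2 + 24*s + 35))
  Re(s) > -5/2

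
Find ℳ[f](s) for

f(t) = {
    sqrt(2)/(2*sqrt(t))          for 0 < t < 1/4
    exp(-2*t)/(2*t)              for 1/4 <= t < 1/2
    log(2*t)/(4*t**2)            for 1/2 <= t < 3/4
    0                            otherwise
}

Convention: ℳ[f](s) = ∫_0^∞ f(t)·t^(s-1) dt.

(2**s*(2*s - 1)*(-2*s + (s - 1)**2 + 3)*uppergamma(s - 1, 1/2) - 2**s*(2*s - 1)*(-2*s + (s - 1)**2 + 3)*uppergamma(s - 1, 1) + 2**s*(2*s - 1) + 4*3**s*(1 - 2*s)/9 + 3**s*(s - 1)*(2*s - 1)*(-4*log(2) + 4*log(3))/9 + 3**s*(2*s - 1)*(-4*log(3) + 4*log(2))/9 + 2*sqrt(2)*(-2*s + (s - 1)**2 + 3))/(4**s*(2*s - 1)*(-2*s + (s - 1)**2 + 3))
  Re(s) > 1/2

back out the common scale on t: 1/sqrt(t) on [0, 1/2); exp(-t)/t on [1/2, 1); log(t)/t**2 on [1, 3/2)
the shared t-power comes off first: sqrt(t) on [0, 1/2); exp(-t) on [1/2, 1); log(t)/t on [1, 3/2)
split f at 1/4, 1/2: ℳ[f](s) collects 3 kernel integrals
for t in [0, 1/4): the term is ∫ sqrt(2)/(2*sqrt(t))·t^(s-1)
for t in [1/4, 1/2): the term is ∫ exp(-2*t)/(2*t)·t^(s-1)
on [1/2, 3/4) integrate f = log(2*t)/(4*t**2) against the kernel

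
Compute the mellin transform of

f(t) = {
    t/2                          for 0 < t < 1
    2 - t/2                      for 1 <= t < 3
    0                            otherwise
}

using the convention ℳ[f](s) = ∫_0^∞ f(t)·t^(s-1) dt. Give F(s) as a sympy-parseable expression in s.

(3**s*s/2 + 2*3**s - s - 2)/(s*(s + 1))
  Re(s) > -1

strip the common scale on t: t on [0, 1/2); 2 - t on [1/2, 3/2)
decompose at 1; ℳ[f](s) sums the 2 pieces' integrals
for t in [0, 1): the term is ∫ t/2·t^(s-1)
over [1, 3), the kernel integral of (2 - t/2) enters the sum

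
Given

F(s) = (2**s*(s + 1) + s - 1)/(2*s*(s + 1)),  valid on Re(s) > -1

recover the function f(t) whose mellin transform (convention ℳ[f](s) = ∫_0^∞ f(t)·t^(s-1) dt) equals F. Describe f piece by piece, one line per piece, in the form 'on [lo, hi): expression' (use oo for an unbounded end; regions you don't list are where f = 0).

the 2 pieces separated at 1 each add one integral
segment [0, 1) carries t; integrate it
over [1, 2), the kernel integral of 1/2 enters the sum

on [0, 1): t
on [1, 2): 1/2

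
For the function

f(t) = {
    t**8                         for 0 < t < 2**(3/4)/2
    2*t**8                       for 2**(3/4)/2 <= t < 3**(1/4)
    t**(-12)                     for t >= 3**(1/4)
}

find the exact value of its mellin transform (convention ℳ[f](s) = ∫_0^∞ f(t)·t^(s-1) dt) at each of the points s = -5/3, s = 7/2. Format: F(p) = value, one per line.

undo the power substitution: t**4 on [0, sqrt(2)/2); 2*t**4 on [sqrt(2)/2, sqrt(3)); t**(-6) on [sqrt(3), ∞)
reversing the power substitution: t**2 on [0, 1/2); 2*t**2 on [1/2, 3); t**(-3) on [3, ∞)
the shared t-power comes off first: t on [0, 1/2); 2*t on [1/2, 3); t**(-4) on [3, ∞)
the 3 pieces separated at 2**(3/4)/2, 3**(1/4) each add one integral
between 0 and 2**(3/4)/2 the integrand is t**8·t^(s-1)
for t in [2**(3/4)/2, 3**(1/4)): the term is ∫ 2*t**8·t^(s-1)
on [3**(1/4), ∞): add ∫ t**(-12)·t^(s-1) dt

F(-5/3) = 2**(5/12)*(-3321 + 39890*6**(7/12))/84132
F(7/2) = 2**(1/8)*(-459 + 33140*6**(7/8))/42228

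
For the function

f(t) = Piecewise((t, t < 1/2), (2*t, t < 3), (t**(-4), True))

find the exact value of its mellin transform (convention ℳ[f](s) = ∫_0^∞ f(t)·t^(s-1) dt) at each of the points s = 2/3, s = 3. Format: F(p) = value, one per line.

F(2/3) = 2**(1/3)*(-81 + 973*6**(2/3))/540
F(3) = 7837/192

summing 3 kernel integrals split by 1/2, 3 yields ℳ[f](s)
the [0, 1/2) slice contributes ∫ t·t^(s-1) dt
on [1/2, 3) integrate f = 2*t against the kernel
the [3, ∞) slice contributes ∫ t**(-4)·t^(s-1) dt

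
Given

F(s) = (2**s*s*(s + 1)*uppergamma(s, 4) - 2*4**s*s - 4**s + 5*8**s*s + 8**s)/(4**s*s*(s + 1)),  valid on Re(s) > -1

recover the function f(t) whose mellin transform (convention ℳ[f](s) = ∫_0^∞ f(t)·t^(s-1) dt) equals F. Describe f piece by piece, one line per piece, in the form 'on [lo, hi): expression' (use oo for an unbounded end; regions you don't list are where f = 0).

linearity at 1, 2 turns ℳ[f](s) into 3 summed integrals
piece [0, 1): integrate t against the kernel
segment 1 to 2 holds (2*t + 1); add its integral
over [2, ∞), the kernel integral of exp(-2*t) enters the sum

on [0, 1): t
on [1, 2): 2*t + 1
on [2, oo): exp(-2*t)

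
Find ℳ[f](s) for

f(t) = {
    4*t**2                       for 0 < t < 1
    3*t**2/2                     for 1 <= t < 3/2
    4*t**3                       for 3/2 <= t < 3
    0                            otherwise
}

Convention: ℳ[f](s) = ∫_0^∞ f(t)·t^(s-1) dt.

(864*3**s*(s + 2) + 20*s + 60 - 108*3**s*(s + 2)/2**s + 27*3**s*(s + 3)/2**s)/(8*(s + 2)*(s + 3))
  Re(s) > -2

decompose at 1, 3/2; ℳ[f](s) sums the 3 pieces' integrals
[0, 1) adds the kernel integral of 4*t**2
segment [1, 3/2) carries 3*t**2/2; integrate it
piece [3/2, 3): integrate 4*t**3 against the kernel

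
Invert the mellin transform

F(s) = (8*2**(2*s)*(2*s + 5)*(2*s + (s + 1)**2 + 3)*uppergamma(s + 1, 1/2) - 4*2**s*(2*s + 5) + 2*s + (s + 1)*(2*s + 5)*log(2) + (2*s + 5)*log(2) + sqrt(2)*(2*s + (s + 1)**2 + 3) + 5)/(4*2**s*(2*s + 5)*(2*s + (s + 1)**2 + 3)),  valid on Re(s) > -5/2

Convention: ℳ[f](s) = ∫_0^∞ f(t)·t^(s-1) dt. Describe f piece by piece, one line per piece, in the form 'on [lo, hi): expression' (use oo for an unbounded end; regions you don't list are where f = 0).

on [0, 1/2): t**(5/2)
on [1/2, 1): t**2*log(t)
on [1, oo): t*exp(-t/2)

remove the shared t-power first: t**(3/2) on [0, 1/2); t*log(t) on [1/2, 1); exp(-t/2) on [1, ∞)
summing 3 kernel integrals split by 1/2, 1 yields ℳ[f](s)
segment 0 to 1/2 holds t**(5/2); add its integral
over [1/2, 1), the kernel integral of t**2*log(t) enters the sum
the [1, ∞) slice contributes ∫ t*exp(-t/2)·t^(s-1) dt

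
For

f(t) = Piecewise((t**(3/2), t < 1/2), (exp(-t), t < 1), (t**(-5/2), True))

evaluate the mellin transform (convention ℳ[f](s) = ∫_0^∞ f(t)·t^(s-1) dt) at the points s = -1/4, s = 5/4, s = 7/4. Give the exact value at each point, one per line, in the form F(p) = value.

F(-1/4) = -uppergamma(-1/4, 1) + 2**(3/4)/5 + 4/11 + uppergamma(-1/4, 1/2)
F(5/4) = -uppergamma(5/4, 1) + 2**(1/4)/22 + uppergamma(5/4, 1/2) + 4/5
F(7/4) = -uppergamma(7/4, 1) + 2**(3/4)/52 + uppergamma(7/4, 1/2) + 4/3

treat the 3 regions marked off by 1/2, 1 separately and sum
between 0 and 1/2 the integrand is t**(3/2)·t^(s-1)
∫ over [1/2, 1) of exp(-t)·t^(s-1) joins the sum
∫ over [1, ∞) of t**(-5/2)·t^(s-1) joins the sum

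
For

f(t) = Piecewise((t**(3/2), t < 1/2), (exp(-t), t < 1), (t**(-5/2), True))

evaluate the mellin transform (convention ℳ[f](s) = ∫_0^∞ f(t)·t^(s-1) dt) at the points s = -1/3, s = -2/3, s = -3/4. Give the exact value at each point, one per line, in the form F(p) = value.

F(-1/3) = -uppergamma(-1/3, 1) + 6/17 + 3*2**(5/6)/14 + uppergamma(-1/3, 1/2)
F(-2/3) = -uppergamma(-2/3, 1) + 6/19 + uppergamma(-2/3, 1/2) + 3*2**(1/6)/5
F(-3/4) = -uppergamma(-3/4, 1) + 4/13 + uppergamma(-3/4, 1/2) + 2*2**(1/4)/3

summing 3 kernel integrals split by 1/2, 1 yields ℳ[f](s)
∫ over [0, 1/2) of t**(3/2)·t^(s-1) joins the sum
over [1/2, 1), the kernel integral of exp(-t) enters the sum
∫ t**(-5/2)·t^(s-1) over [1, ∞)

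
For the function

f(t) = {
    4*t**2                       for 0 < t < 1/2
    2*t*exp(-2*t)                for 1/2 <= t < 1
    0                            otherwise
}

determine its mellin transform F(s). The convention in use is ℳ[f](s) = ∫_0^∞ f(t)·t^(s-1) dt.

((s + 2)*uppergamma(s + 1, 1) - (s + 2)*uppergamma(s + 1, 2) + 1)/(2**s*(s + 2))
  Re(s) > -2

strip the common scale on t: t**2 on [0, 1); t*exp(-t) on [1, 2)
remove the shared t-power first: t on [0, 1); exp(-t) on [1, 2)
the 2 pieces separated at 1/2 each add one integral
over [0, 1/2), the kernel integral of 4*t**2 enters the sum
the [1/2, 1) slice contributes ∫ 2*t*exp(-2*t)·t^(s-1) dt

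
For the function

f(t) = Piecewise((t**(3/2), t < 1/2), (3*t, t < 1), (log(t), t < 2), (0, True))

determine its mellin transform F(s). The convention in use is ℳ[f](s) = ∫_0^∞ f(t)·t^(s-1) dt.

the 3 pieces separated at 1/2, 1 each add one integral
[0, 1/2) adds the kernel integral of t**(3/2)
∫ over [1/2, 1) of 3*t·t^(s-1) joins the sum
on [1, 2): add ∫ log(t)·t^(s-1) dt

(-2*2**(2*s)*(s + 1)*(2*s + 3) + 6*2**s*s**2*(2*s + 3) + 2*2**s*(s + 1)*(2*s + 3) + 4**s*s*(s + 1)*(2*s + 3)*log(4) + sqrt(2)*s**2*(s + 1) - 3*s**2*(2*s + 3))/(2*2**s*s**2*(s + 1)*(2*s + 3))
  Re(s) > -3/2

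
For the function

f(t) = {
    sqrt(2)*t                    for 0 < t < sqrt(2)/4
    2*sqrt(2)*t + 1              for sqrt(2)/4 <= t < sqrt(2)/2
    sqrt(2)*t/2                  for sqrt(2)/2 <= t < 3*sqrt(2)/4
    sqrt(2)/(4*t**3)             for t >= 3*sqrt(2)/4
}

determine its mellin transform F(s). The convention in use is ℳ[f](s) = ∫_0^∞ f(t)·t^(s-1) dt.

remove the power substitution first: sqrt(2)*sqrt(t) on [0, 1/8); 2*sqrt(2)*sqrt(t) + 1 on [1/8, 1/2); sqrt(2)*sqrt(t)/2 on [1/2, 9/8); …
undo the common scale on t: sqrt(t) on [0, 1/4); 2*sqrt(t) + 1 on [1/4, 1); sqrt(t)/2 on [1, 9/4); …
strip the power substitution: t on [0, 1/2); 2*t + 1 on [1/2, 1); t/2 on [1, 3/2); …
split f at sqrt(2)/4, sqrt(2)/2, 3*sqrt(2)/4: ℳ[f](s) collects 4 kernel integrals
segment 0 to sqrt(2)/4 holds sqrt(2)*t; add its integral
∫ over [sqrt(2)/4, sqrt(2)/2) of (2*sqrt(2)*t + 1)·t^(s-1) joins the sum
∫ sqrt(2)*t/2·t^(s-1) over [sqrt(2)/2, 3*sqrt(2)/4)
on [3*sqrt(2)/4, ∞) integrate f = sqrt(2)/(4*t**3) against the kernel

2**(s/2)*(270*2**s*s**2 - 702*2**s*s - 324*2**s + 49*3**s*s**2 - 275*3**s*s - 162*s**2 + 378*s + 324)/(108*4**s*s*(s**2 - 2*s - 3))
  -1 < Re(s) < 3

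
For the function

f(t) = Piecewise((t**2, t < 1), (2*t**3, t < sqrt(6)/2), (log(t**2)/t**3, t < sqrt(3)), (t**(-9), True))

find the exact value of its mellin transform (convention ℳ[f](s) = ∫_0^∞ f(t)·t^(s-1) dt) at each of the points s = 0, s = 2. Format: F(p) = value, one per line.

F(0) = -1/6 - 2*sqrt(6)*log(2)/27 - sqrt(3)*log(3)/27 - 53*sqrt(3)/2187 + 2*sqrt(6)*log(3)/27 + 89*sqrt(6)/162
F(2) = -377*sqrt(3)/567 - sqrt(3)*log(3)/3 - sqrt(6)*log(2)/3 - 3/20 + sqrt(6)*log(3)/3 + 67*sqrt(6)/60

remove the shared t-power first: t on [0, 1); 2*t**2 on [1, sqrt(6)/2); log(t**2)/t**4 on [sqrt(6)/2, sqrt(3)); …
strip the power substitution: sqrt(t) on [0, 1); 2*t on [1, 3/2); log(t)/t**2 on [3/2, 3); …
remove the shared t-power first: t**(3/2) on [0, 1); 2*t**2 on [1, 3/2); log(t)/t on [3/2, 3); …
decompose at 1, sqrt(6)/2, sqrt(3); ℳ[f](s) sums the 4 pieces' integrals
[0, 1) adds the kernel integral of t**2
for t in [1, sqrt(6)/2): the term is ∫ 2*t**3·t^(s-1)
piece [sqrt(6)/2, sqrt(3)): integrate log(t**2)/t**3 against the kernel
∫ over [sqrt(3), ∞) of t**(-9)·t^(s-1) joins the sum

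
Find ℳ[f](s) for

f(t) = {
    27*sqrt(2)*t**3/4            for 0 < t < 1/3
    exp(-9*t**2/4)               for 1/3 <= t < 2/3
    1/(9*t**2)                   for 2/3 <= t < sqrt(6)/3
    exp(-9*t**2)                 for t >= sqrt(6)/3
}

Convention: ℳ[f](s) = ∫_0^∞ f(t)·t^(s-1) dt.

reversing the common scale on t: 2*sqrt(2)*t**3 on [0, 1/2); exp(-t**2) on [1/2, 1); 1/(4*t**2) on [1, sqrt(6)/2); …
invert the power substitution to get 2*sqrt(2)*t**(3/2) on [0, 1/4); exp(-t) on [1/4, 1); 1/(4*t) on [1, 3/2); …
reversing the common scale on t: t**(3/2) on [0, 1/2); exp(-t/2) on [1/2, 2); 1/(2*t) on [2, 3); …
treat the 4 regions marked off by 1/3, 2/3, sqrt(6)/3 separately and sum
[0, 1/3) adds the kernel integral of 27*sqrt(2)*t**3/4
on [1/3, 2/3) integrate f = exp(-9*t**2/4) against the kernel
piece [2/3, sqrt(6)/3): integrate 1/(9*t**2) against the kernel
∫ exp(-9*t**2)·t^(s-1) over [sqrt(6)/3, ∞)

2**s*(sqrt(6)/12)**s*(-6*2**s*6**(s/2)*(s - 2)*(s + 3)*uppergamma(s/2, 1) + 6*6**(s/2)*(s - 2)*(s + 3)*uppergamma(s/2, 6) + 3*sqrt(2)*6**(s/2)*(s - 2) + 2*6**s*(s + 3) + 6*(2*sqrt(6))**s*(s - 2)*(s + 3)*uppergamma(s/2, 1/4) - 3*(2*sqrt(6))**s*(s + 3))/(12*3**s*(s - 2)*(s + 3))
  Re(s) > -3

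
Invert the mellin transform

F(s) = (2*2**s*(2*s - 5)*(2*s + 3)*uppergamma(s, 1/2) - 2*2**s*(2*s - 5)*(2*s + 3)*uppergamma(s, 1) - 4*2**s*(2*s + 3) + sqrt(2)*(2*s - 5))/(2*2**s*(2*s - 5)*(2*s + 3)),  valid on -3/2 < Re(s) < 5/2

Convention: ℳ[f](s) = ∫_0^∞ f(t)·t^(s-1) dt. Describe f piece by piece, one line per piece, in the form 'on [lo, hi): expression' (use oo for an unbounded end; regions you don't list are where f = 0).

treat the 3 regions marked off by 1/2, 1 separately and sum
on [0, 1/2) integrate f = t**(3/2) against the kernel
on [1/2, 1) integrate f = exp(-t) against the kernel
∫ over [1, ∞) of t**(-5/2)·t^(s-1) joins the sum

on [0, 1/2): t**(3/2)
on [1/2, 1): exp(-t)
on [1, oo): t**(-5/2)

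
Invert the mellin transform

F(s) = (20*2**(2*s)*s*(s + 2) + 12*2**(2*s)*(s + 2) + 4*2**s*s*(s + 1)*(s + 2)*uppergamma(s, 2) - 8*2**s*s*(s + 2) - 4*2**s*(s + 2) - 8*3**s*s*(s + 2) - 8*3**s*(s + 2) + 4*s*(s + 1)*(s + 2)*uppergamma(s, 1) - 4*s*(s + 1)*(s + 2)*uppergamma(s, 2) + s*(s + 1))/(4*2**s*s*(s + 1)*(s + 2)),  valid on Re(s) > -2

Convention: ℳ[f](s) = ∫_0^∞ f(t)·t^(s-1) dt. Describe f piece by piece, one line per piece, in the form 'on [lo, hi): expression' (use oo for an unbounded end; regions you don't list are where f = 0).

on [0, 1/2): t**2
on [1/2, 1): exp(-2*t)
on [1, 3/2): t + 1
on [3/2, 2): t + 3
on [2, oo): exp(-t)

linearity at 1/2, 1, 3/2, 2 turns ℳ[f](s) into 5 summed integrals
on [0, 1/2): add ∫ t**2·t^(s-1) dt
segment 1/2 to 1 holds exp(-2*t); add its integral
[1, 3/2) adds the kernel integral of (t + 1)
∫ (t + 3)·t^(s-1) over [3/2, 2)
over [2, ∞), the kernel integral of exp(-t) enters the sum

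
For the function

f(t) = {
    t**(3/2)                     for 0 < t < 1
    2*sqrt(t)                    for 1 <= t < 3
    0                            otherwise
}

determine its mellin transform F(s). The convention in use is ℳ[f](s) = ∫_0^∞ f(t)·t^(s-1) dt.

decompose at 1; ℳ[f](s) sums the 2 pieces' integrals
the [0, 1) slice contributes ∫ t**(3/2)·t^(s-1) dt
segment 1 to 3 holds 2*sqrt(t); add its integral

(4*sqrt(3)*3**s*(2*s + 3) - 4*s - 10)/((2*s + 1)*(2*s + 3))
  Re(s) > -3/2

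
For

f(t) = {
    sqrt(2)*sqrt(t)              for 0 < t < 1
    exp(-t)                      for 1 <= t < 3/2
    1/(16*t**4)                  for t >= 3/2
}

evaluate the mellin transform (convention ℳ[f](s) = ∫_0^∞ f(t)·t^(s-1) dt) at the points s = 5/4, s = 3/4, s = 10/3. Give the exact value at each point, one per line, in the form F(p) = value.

F(5/4) = -uppergamma(5/4, 3/2) + 2**(3/4)*3**(1/4)/297 + uppergamma(5/4, 1) + 4*sqrt(2)/7
F(3/4) = -uppergamma(3/4, 3/2) + 2*2**(1/4)*3**(3/4)/1053 + uppergamma(3/4, 1) + 4*sqrt(2)/5
F(10/3) = -uppergamma(10/3, 3/2) + 2**(2/3)*3**(1/3)/32 + 6*sqrt(2)/23 + uppergamma(10/3, 1)

strip the common scale on t: sqrt(t) on [0, 2); exp(-t/2) on [2, 3); t**(-4) on [3, ∞)
breakpoints 1, 3/2: one integral from each of the 3 segments
on [0, 1): add ∫ sqrt(2)*sqrt(t)·t^(s-1) dt
segment 1 to 3/2 holds exp(-t); add its integral
for t in [3/2, ∞): the term is ∫ 1/(16*t**4)·t^(s-1)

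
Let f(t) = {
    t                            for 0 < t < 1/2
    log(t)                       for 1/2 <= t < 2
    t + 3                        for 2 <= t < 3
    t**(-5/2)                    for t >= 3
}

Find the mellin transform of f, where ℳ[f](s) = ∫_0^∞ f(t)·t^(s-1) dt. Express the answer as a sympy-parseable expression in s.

(-270*2**(2*s)*s**2*(2*s - 5) + 54*2**(2*s)*s*(s + 1)*(2*s - 5)*log(2) - 162*2**(2*s)*s*(2*s - 5) - 54*2**(2*s)*(s + 1)*(2*s - 5) - 4*sqrt(3)*6**s*s**2*(s + 1) + 324*6**s*s**2*(2*s - 5) + 162*6**s*s*(2*s - 5) + 27*s**2*(2*s - 5) + 54*s*(s + 1)*(2*s - 5)*log(2) + (2*s - 5)*(54*s + 54))/(54*2**s*s**2*(s + 1)*(2*s - 5))
  -1 < Re(s) < 5/2

treat the 4 regions marked off by 1/2, 2, 3 separately and sum
the [0, 1/2) slice contributes ∫ t·t^(s-1) dt
between 1/2 and 2 the integrand is log(t)·t^(s-1)
∫ (t + 3)·t^(s-1) over [2, 3)
between 3 and ∞ the integrand is t**(-5/2)·t^(s-1)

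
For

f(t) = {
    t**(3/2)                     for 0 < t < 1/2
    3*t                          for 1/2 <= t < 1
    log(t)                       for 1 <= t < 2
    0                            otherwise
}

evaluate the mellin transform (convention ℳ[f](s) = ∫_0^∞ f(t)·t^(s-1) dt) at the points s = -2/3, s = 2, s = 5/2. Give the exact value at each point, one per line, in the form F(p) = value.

summing 3 kernel integrals split by 1/2, 1 yields ℳ[f](s)
∫ over [0, 1/2) of t**(3/2)·t^(s-1) joins the sum
between 1/2 and 1 the integrand is 3*t·t^(s-1)
∫ log(t)·t^(s-1) over [1, 2)

F(-2/3) = -9*2**(2/3)/2 - 9*2**(1/3)/8 - 3*2**(1/3)*log(2)/4 + 3*2**(1/6)/5 + 45/4
F(2) = sqrt(2)/56 + 1/8 + log(4)
F(5/2) = sqrt(2)*(-15536 + 11567*sqrt(2) + 35840*log(2))/22400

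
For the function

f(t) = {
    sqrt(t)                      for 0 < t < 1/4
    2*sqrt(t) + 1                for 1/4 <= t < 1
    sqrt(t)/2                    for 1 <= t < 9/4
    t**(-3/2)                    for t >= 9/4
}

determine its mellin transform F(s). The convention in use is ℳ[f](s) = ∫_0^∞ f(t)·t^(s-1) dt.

(270*2**(2*s)*s*(2*s - 3) + 54*2**(2*s)*(2*s - 3) + 81*3**(2*s)*s*(2*s - 3) - 32*9**s*s*(2*s + 1) - 162*s*(2*s - 3) - 108*s + 162)/(54*2**(2*s)*s*(2*s - 3)*(2*s + 1))
  -1/2 < Re(s) < 3/2

strip the power substitution: t on [0, 1/2); 2*t + 1 on [1/2, 1); t/2 on [1, 3/2); …
breakpoints 1/4, 1, 9/4: one integral from each of the 4 segments
on [0, 1/4) integrate f = sqrt(t) against the kernel
between 1/4 and 1 the integrand is (2*sqrt(t) + 1)·t^(s-1)
∫ sqrt(t)/2·t^(s-1) over [1, 9/4)
on [9/4, ∞) integrate f = t**(-3/2) against the kernel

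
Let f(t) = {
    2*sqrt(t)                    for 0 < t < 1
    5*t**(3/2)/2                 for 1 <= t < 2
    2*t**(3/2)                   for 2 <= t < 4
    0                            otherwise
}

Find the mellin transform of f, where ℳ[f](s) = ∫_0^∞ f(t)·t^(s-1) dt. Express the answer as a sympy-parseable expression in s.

split f at 1, 2: ℳ[f](s) collects 3 kernel integrals
segment 0 to 1 holds 2*sqrt(t); add its integral
piece [1, 2): integrate 5*t**(3/2)/2 against the kernel
piece [2, 4): integrate 2*t**(3/2) against the kernel

(2**(s + 3/2)*(2*s + 1) + 2**(2*s + 5)*(2*s + 1) - 2*s + 7)/((2*s + 1)*(2*s + 3))
  Re(s) > -1/2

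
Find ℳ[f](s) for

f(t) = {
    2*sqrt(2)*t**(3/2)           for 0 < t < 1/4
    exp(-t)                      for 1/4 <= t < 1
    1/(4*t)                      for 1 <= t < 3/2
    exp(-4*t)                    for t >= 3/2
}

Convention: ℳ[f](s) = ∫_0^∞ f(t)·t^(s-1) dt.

(24**s*(s - 1)*(2*s + 3)*uppergamma(s, 1/4) - 24**s*(s - 1)*(2*s + 3)*uppergamma(s, 1) - 24**s*(2*s + 3)/4 + 36**s*(2*s + 3)/6 + 6**s*(s - 1)*(2*s + 3)*uppergamma(s, 6) + sqrt(2)*6**s*(s - 1)/2)/(24**s*(s - 1)*(2*s + 3))
  Re(s) > -3/2

back out the common scale on t: t**(3/2) on [0, 1/2); exp(-t/2) on [1/2, 2); 1/(2*t) on [2, 3); …
f breaks at 1/4, 1, 3/2 into 4 integrals to sum
piece [0, 1/4): integrate 2*sqrt(2)*t**(3/2) against the kernel
between 1/4 and 1 the integrand is exp(-t)·t^(s-1)
between 1 and 3/2 the integrand is 1/(4*t)·t^(s-1)
piece [3/2, ∞): integrate exp(-4*t) against the kernel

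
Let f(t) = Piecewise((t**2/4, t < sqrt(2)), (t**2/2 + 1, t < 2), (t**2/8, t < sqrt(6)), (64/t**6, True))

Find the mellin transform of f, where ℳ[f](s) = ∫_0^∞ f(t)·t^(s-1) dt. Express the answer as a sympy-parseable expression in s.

strip the common scale on t: t**2 on [0, sqrt(2)/2); 2*t**2 + 1 on [sqrt(2)/2, 1); t**2/2 on [1, sqrt(6)/2); …
invert the power substitution to get t on [0, 1/2); 2*t + 1 on [1/2, 1); t/2 on [1, 3/2); …
split f at sqrt(2), 2, sqrt(6): ℳ[f](s) collects 4 kernel integrals
segment 0 to sqrt(2) holds t**2/4; add its integral
for t in [sqrt(2), 2): the term is ∫ (t**2/2 + 1)·t^(s-1)
on [2, sqrt(6)): add ∫ t**2/8·t^(s-1) dt
[sqrt(6), ∞) adds the kernel integral of 64/t**6

2**(s/2)*(270*2**(s/2)*s*(s - 6) + 216*2**(s/2)*(s - 6) + 81*3**(s/2)*s*(s - 6) - 32*3**(s/2)*s*(s + 2) - 162*s*(s - 6) - 216*s + 1296)/(108*s*(s - 6)*(s + 2))
  -2 < Re(s) < 6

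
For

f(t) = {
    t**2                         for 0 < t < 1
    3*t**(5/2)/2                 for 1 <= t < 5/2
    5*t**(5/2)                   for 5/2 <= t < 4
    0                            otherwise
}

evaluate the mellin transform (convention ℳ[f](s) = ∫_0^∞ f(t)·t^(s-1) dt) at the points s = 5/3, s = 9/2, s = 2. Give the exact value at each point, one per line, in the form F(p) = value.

F(5/3) = -525*2**(5/6)*5**(1/6)/32 - 24/275 + 1536*2**(1/3)/5
F(9/2) = 265518977/23296
F(2) = 20477/36 - 4375*sqrt(10)/288

decompose at 1, 5/2; ℳ[f](s) sums the 3 pieces' integrals
∫ t**2·t^(s-1) over [0, 1)
[1, 5/2) adds the kernel integral of 3*t**(5/2)/2
on [5/2, 4) integrate f = 5*t**(5/2) against the kernel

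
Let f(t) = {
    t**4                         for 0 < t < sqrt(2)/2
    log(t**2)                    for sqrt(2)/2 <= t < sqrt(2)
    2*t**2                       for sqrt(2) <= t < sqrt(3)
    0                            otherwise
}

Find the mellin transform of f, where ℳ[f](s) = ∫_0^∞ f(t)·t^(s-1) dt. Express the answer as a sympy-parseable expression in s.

(sqrt(2)/2)**s*(-16*2**s*s**2*(s + 4) + 4*2**s*s*(s + 2)*(s + 4)*log(2) - 8*2**s*(s + 2)*(s + 4) + 24*6**(s/2)*s**2*(s + 4) + s**2*(s + 2) + 4*s*(s + 2)*(s + 4)*log(2) + 8*(s + 2)*(s + 4))/(4*s**2*(s + 2)*(s + 4))
  Re(s) > -4

the power substitution comes off first: t**2 on [0, 1/2); log(t) on [1/2, 2); 2*t on [2, 3)
treat the 3 regions marked off by sqrt(2)/2, sqrt(2) separately and sum
on [0, sqrt(2)/2): add ∫ t**4·t^(s-1) dt
for t in [sqrt(2)/2, sqrt(2)): the term is ∫ log(t**2)·t^(s-1)
over [sqrt(2), sqrt(3)), the kernel integral of 2*t**2 enters the sum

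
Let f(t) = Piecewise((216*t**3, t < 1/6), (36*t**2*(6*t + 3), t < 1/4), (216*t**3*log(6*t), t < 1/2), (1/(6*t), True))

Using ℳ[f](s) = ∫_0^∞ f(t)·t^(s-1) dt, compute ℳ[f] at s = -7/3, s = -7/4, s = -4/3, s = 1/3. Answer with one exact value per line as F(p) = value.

F(-7/3) = -1213*2**(1/3)/5 - 243*2**(2/3)/2 + log(2**(81*2**(2/3))*3**(-81*2**(2/3) + 162*2**(1/3))) + 324*6**(1/3)
F(-7/4) = -72*6**(3/4) - 28312*2**(3/4)/825 + log(2**(108*sqrt(2)/5)*3**(-108*sqrt(2)/5 + 216*2**(3/4)/5)) + 6372*sqrt(2)/25
F(-4/3) = -27*6**(1/3) - 3352*2**(1/3)/175 + log(2**(81*2**(2/3)/10)*3**(81*2**(1/3)*(4 - 2**(1/3))/10)) + 2673*2**(2/3)/50
F(1/3) = -193*2**(2/3)/200 - 3*6**(2/3)/14 - 81*2**(1/3)*log(3)/160 + 81*2**(1/3)*log(2)/160 + 23571*2**(1/3)/11200 + 81*2**(2/3)*log(3)/20

undo the common scale on t: 8*t**3 on [0, 1/2); 4*t**2*(2*t + 3) on [1/2, 3/4); 8*t**3*log(2*t) on [3/4, 3/2); …
invert the common scale on t to get t**3 on [0, 1); t**2*(t + 3) on [1, 3/2); t**3*log(t) on [3/2, 3); …
back out the shared t-power: t on [0, 1); t + 3 on [1, 3/2); t*log(t) on [3/2, 3); …
decompose at 1/6, 1/4, 1/2; ℳ[f](s) sums the 4 pieces' integrals
the [0, 1/6) slice contributes ∫ 216*t**3·t^(s-1) dt
piece [1/6, 1/4): integrate 36*t**2*(6*t + 3) against the kernel
[1/4, 1/2) adds the kernel integral of 216*t**3*log(6*t)
for t in [1/2, ∞): the term is ∫ 1/(6*t)·t^(s-1)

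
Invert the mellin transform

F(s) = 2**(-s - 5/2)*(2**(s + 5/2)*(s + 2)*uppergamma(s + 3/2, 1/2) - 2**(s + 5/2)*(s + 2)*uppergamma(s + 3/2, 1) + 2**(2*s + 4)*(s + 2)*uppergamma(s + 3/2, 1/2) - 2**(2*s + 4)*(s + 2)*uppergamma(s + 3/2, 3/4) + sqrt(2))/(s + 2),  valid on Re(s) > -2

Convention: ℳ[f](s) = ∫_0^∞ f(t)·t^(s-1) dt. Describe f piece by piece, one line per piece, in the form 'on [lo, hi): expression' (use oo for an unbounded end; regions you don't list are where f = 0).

strip the shared t-power: t on [0, 1/2); sqrt(t)*exp(-t) on [1/2, 1); sqrt(t)*exp(-t/2) on [1, 3/2)
the shared t-power comes off first: sqrt(t) on [0, 1/2); exp(-t) on [1/2, 1); exp(-t/2) on [1, 3/2)
integrate the 3 segments split at 1/2, 1, then add the results
∫ over [0, 1/2) of t**2·t^(s-1) joins the sum
for t in [1/2, 1): the term is ∫ t**(3/2)*exp(-t)·t^(s-1)
piece [1, 3/2): integrate t**(3/2)*exp(-t/2) against the kernel

on [0, 1/2): t**2
on [1/2, 1): t**(3/2)*exp(-t)
on [1, 3/2): t**(3/2)*exp(-t/2)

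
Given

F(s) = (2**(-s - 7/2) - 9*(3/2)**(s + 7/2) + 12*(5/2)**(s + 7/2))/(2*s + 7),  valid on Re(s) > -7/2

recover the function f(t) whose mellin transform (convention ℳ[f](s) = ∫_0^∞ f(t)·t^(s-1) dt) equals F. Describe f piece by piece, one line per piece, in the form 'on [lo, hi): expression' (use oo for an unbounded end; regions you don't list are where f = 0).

on [0, 1/2): 2*t**(7/2)
on [1/2, 3/2): 3*t**(7/2)/2
on [3/2, 5/2): 6*t**(7/2)

linearity at 1/2, 3/2 turns ℳ[f](s) into 3 summed integrals
over [0, 1/2), the kernel integral of 2*t**(7/2) enters the sum
∫ 3*t**(7/2)/2·t^(s-1) over [1/2, 3/2)
segment [3/2, 5/2) carries 6*t**(7/2); integrate it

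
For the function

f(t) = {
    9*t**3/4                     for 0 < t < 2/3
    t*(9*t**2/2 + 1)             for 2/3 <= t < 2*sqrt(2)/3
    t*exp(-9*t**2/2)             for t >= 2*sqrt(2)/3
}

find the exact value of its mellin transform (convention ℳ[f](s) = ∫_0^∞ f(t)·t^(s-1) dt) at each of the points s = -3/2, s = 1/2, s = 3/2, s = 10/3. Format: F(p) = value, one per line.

F(-3/2) = sqrt(3)*(3*2**(3/4)*uppergamma(-1/4, 4) + 4*2**(1/4) + 8*sqrt(2))/12
F(1/2) = sqrt(3)*(-80*sqrt(2) + 21*2**(3/4)*uppergamma(3/4, 4) + 304*2**(1/4))/378
F(3/2) = sqrt(3)*(-112*sqrt(2) + 45*2**(1/4)*uppergamma(5/4, 4) + 464*2**(3/4))/1215
F(10/3) = 2*3**(2/3)*(-768*2**(1/3) + 247*2**(1/6)*uppergamma(13/6, 4) + 6816*sqrt(2))/60021

remove the shared t-power first: 9*t**2/4 on [0, 2/3); 9*t**2/2 + 1 on [2/3, 2*sqrt(2)/3); exp(-9*t**2/2) on [2*sqrt(2)/3, ∞)
invert the common scale on t to get t**2 on [0, 1); 2*t**2 + 1 on [1, sqrt(2)); exp(-2*t**2) on [sqrt(2), ∞)
reversing the power substitution: t on [0, 1); 2*t + 1 on [1, 2); exp(-2*t) on [2, ∞)
cuts at 2/3, 2*sqrt(2)/3: linearity sums the 3 kernel integrals
∫ 9*t**3/4·t^(s-1) over [0, 2/3)
[2/3, 2*sqrt(2)/3) adds the kernel integral of t*(9*t**2/2 + 1)
∫ t*exp(-9*t**2/2)·t^(s-1) over [2*sqrt(2)/3, ∞)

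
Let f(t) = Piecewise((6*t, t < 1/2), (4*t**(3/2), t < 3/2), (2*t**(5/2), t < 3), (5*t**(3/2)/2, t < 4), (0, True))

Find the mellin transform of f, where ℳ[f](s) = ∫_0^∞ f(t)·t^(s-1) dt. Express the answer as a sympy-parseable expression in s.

along the cuts 1/2, 3/2, 3, ℳ[f](s) splits into 4 integrals
∫ over [0, 1/2) of 6*t·t^(s-1) joins the sum
on [1/2, 3/2): add ∫ 4*t**(3/2)·t^(s-1) dt
[3/2, 3) adds the kernel integral of 2*t**(5/2)
segment [3, 4) carries 5*t**(3/2)/2; integrate it

(-8*2**(-s - 3/2)*(s + 1)*(2*s + 5) + 6*2**(-s - 1)*(2*s + 3)*(2*s + 5) - 5*3**(s + 3/2)*(s + 1)*(2*s + 5) + 4*3**(s + 5/2)*(s + 1)*(2*s + 3) + 8*(3/2)**(s + 3/2)*(s + 1)*(2*s + 5) - 4*(3/2)**(s + 5/2)*(s + 1)*(2*s + 3) + 5*4**(s + 3/2)*(s + 1)*(2*s + 5))/((s + 1)*(2*s + 3)*(2*s + 5))
  Re(s) > -1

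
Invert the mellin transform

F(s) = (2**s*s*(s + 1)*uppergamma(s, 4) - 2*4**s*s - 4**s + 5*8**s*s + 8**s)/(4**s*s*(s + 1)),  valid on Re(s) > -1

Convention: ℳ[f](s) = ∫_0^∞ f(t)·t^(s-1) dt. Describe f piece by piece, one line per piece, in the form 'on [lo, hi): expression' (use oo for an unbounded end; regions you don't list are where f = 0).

treat the 3 regions marked off by 1, 2 separately and sum
on [0, 1) integrate f = t against the kernel
between 1 and 2 the integrand is (2*t + 1)·t^(s-1)
[2, ∞) adds the kernel integral of exp(-2*t)

on [0, 1): t
on [1, 2): 2*t + 1
on [2, oo): exp(-2*t)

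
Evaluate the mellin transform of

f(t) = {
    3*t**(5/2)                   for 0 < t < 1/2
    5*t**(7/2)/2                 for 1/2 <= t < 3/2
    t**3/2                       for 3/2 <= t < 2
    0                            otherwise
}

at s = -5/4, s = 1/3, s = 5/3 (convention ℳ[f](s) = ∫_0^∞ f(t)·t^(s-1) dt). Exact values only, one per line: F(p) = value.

F(-5/4) = 2**(1/4)*(-270*3**(3/4) + 1301*sqrt(2) + 1575*sqrt(2)*3**(1/4))/1260
F(1/3) = -81*2**(2/3)*3**(1/3)/320 + 573*2**(1/6)/6256 + 6*2**(1/3)/5 + 405*2**(1/6)*3**(5/6)/368
F(5/3) = -243*2**(1/3)*3**(2/3)/896 + 741*2**(5/6)/49600 + 12*2**(2/3)/7 + 3645*2**(5/6)*3**(1/6)/1984

integrate the 3 segments split at 1/2, 3/2, then add the results
the [0, 1/2) slice contributes ∫ 3*t**(5/2)·t^(s-1) dt
∫ over [1/2, 3/2) of 5*t**(7/2)/2·t^(s-1) joins the sum
segment [3/2, 2) carries t**3/2; integrate it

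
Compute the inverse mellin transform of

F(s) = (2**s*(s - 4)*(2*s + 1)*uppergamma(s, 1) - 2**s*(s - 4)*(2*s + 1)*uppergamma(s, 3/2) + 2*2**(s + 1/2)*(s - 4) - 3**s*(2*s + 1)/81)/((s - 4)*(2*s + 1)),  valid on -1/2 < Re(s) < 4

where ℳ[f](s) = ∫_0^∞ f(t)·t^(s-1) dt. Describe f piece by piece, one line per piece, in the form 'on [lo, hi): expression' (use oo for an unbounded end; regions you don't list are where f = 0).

split f at 2, 3: ℳ[f](s) collects 3 kernel integrals
piece [0, 2): integrate sqrt(t) against the kernel
segment 2 to 3 holds exp(-t/2); add its integral
[3, ∞) adds the kernel integral of t**(-4)

on [0, 2): sqrt(t)
on [2, 3): exp(-t/2)
on [3, oo): t**(-4)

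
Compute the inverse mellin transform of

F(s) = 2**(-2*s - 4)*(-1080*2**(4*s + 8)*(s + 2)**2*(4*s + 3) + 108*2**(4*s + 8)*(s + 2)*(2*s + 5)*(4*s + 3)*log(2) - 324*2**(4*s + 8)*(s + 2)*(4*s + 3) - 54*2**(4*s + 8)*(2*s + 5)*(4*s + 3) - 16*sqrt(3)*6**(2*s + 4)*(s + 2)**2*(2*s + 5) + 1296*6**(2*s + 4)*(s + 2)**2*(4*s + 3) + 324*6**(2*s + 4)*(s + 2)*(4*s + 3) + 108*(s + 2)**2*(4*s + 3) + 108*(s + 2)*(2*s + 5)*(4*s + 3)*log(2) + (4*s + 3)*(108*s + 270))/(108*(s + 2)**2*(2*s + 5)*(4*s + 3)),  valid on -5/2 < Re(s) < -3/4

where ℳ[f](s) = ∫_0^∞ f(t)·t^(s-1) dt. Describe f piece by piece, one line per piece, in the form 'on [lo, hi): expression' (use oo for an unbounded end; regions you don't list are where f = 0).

undo the shared t-power: sqrt(t) on [0, 1/4); log(sqrt(t)) on [1/4, 4); sqrt(t) + 3 on [4, 9); …
back out the power substitution: t on [0, 1/2); log(t) on [1/2, 2); t + 3 on [2, 3); …
along the cuts 1/4, 4, 9, ℳ[f](s) splits into 4 integrals
on [0, 1/4) integrate f = t**(5/2) against the kernel
[1/4, 4) adds the kernel integral of t**2*log(sqrt(t))
segment [4, 9) carries t**2*(sqrt(t) + 3); integrate it
segment [9, ∞) carries t**(3/4); integrate it

on [0, 1/4): t**(5/2)
on [1/4, 4): t**2*log(sqrt(t))
on [4, 9): t**2*(sqrt(t) + 3)
on [9, oo): t**(3/4)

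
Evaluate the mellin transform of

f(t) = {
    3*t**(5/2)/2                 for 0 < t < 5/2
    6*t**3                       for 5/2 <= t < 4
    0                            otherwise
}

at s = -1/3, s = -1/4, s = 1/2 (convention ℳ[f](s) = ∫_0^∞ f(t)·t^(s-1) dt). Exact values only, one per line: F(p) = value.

F(-1/3) = -225*2**(1/3)*5**(2/3)/32 + 225*2**(5/6)*5**(1/6)/104 + 72*2**(1/3)
F(-1/4) = -75*2**(1/4)*5**(3/4)/11 + 25*2**(3/4)*5**(1/4)/12 + 768*sqrt(2)/11
F(1/2) = 25451/112 - 375*sqrt(10)/28

breakpoints 5/2: one integral from each of the 2 segments
between 0 and 5/2 the integrand is 3*t**(5/2)/2·t^(s-1)
over [5/2, 4), the kernel integral of 6*t**3 enters the sum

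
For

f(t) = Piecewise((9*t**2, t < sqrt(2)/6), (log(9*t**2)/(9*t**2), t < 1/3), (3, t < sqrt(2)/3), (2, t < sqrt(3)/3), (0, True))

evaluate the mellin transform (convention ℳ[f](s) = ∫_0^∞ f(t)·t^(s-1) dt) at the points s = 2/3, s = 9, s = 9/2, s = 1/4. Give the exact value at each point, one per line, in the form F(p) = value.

F(2/3) = 12**(1/3)*(-30*2**(1/3) - 8*log(2) + 8*2**(2/3) + 13 + 16*6**(1/3))/32
F(9) = sqrt(2)*(-58080*sqrt(2) + 2772*log(2) + 553169 + 2794176*sqrt(6))/6110862912
F(9/2) = 2**(3/4)*sqrt(3)*(-11544*2**(1/4) + 2340*log(2) + 2097 + 10400*sqrt(2) + 46800*6**(1/4))/5686200
F(1/4) = 2**(7/8)*3**(3/4)*(-2790*2**(1/8) - 252*log(2) + 337 + 882*2**(1/4) + 1764*6**(1/8))/1323

the power substitution comes off first: 9*t on [0, 1/18); log(9*t)/(9*t) on [1/18, 1/9); 3 on [1/9, 2/9); …
remove the common scale on t first: 3*t on [0, 1/6); log(3*t)/(3*t) on [1/6, 1/3); 3 on [1/3, 2/3); …
back out the common scale on t: t on [0, 1/2); log(t)/t on [1/2, 1); 3 on [1, 2); …
f breaks at sqrt(2)/6, 1/3, sqrt(2)/3 into 4 integrals to sum
for t in [0, sqrt(2)/6): the term is ∫ 9*t**2·t^(s-1)
∫ log(9*t**2)/(9*t**2)·t^(s-1) over [sqrt(2)/6, 1/3)
[1/3, sqrt(2)/3) adds the kernel integral of 3
on [sqrt(2)/3, sqrt(3)/3) integrate f = 2 against the kernel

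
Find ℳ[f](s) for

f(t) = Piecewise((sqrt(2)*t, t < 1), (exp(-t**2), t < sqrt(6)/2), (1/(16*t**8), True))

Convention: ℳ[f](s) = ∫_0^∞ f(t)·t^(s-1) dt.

remove the power substitution first: sqrt(2)*sqrt(t) on [0, 1); exp(-t) on [1, 3/2); 1/(16*t**4) on [3/2, ∞)
peel off the common scale on t: sqrt(t) on [0, 2); exp(-t/2) on [2, 3); t**(-4) on [3, ∞)
cuts at 1, sqrt(6)/2: linearity sums the 3 kernel integrals
between 0 and 1 the integrand is sqrt(2)*t·t^(s-1)
between 1 and sqrt(6)/2 the integrand is exp(-t**2)·t^(s-1)
the [sqrt(6)/2, ∞) slice contributes ∫ 1/(16*t**8)·t^(s-1) dt

(sqrt(2)/2)**s*(81*2**(s/2)*(s - 8)*(s + 1)*uppergamma(s/2, 1) - 81*2**(s/2)*(s - 8)*(s + 1)*uppergamma(s/2, 3/2) + 162*2**(s/2 + 1/2)*(s - 8) - 2*3**(s/2)*(s + 1))/(162*(s - 8)*(s + 1))
  -1 < Re(s) < 8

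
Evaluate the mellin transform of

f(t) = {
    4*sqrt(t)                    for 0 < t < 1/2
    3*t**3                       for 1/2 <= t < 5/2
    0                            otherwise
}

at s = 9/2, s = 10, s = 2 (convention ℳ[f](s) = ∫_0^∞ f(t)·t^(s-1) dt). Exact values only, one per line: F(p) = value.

decompose at 1/2; ℳ[f](s) sums the 2 pieces' integrals
∫ over [0, 1/2) of 4*sqrt(t)·t^(s-1) joins the sum
piece [1/2, 5/2): integrate 3*t**3 against the kernel

F(9/2) = -sqrt(2)/640 + 1/40 + 15625*sqrt(10)/128
F(10) = sqrt(2)/5376 + 915527343/26624
F(2) = sqrt(2)/5 + 2343/40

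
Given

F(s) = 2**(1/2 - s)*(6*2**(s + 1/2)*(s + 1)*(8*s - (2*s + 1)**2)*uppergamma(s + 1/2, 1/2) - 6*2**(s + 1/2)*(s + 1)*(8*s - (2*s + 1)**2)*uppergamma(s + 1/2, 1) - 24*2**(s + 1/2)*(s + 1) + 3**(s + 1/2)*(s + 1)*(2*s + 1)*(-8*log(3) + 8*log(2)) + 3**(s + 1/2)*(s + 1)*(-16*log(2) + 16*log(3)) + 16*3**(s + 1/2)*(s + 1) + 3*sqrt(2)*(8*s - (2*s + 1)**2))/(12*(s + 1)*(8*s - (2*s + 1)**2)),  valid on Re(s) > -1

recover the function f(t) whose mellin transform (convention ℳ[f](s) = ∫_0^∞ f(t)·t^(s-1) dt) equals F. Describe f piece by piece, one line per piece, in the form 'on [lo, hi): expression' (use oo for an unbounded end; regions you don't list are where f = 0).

on [0, 1/2): t
on [1/2, 1): sqrt(t)*exp(-t)
on [1, 3/2): log(t)/sqrt(t)

peel off the shared t-power: sqrt(t) on [0, 1/2); exp(-t) on [1/2, 1); log(t)/t on [1, 3/2)
cuts at 1/2, 1: linearity sums the 3 kernel integrals
for t in [0, 1/2): the term is ∫ t·t^(s-1)
on [1/2, 1) integrate f = sqrt(t)*exp(-t) against the kernel
the [1, 3/2) slice contributes ∫ log(t)/sqrt(t)·t^(s-1) dt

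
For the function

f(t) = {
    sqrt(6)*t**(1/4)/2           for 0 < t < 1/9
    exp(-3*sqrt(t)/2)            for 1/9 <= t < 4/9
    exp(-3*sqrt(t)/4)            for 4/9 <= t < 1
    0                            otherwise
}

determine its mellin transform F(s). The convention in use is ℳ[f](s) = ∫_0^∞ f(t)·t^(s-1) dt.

(2*16**s*(4*s + 1)*uppergamma(2*s, 1/2) - 2*16**s*(4*s + 1)*uppergamma(2*s, 3/4) + 2*4**s*(4*s + 1)*uppergamma(2*s, 1/2) - 2*4**s*(4*s + 1)*uppergamma(2*s, 1) + 2*sqrt(2))/(9**s*(4*s + 1))
  Re(s) > -1/4

invert the power substitution to get sqrt(6)*sqrt(t)/2 on [0, 1/3); exp(-3*t/2) on [1/3, 2/3); exp(-3*t/4) on [2/3, 1)
strip the common scale on t: sqrt(t) on [0, 1/2); exp(-t) on [1/2, 1); exp(-t/2) on [1, 3/2)
treat the 3 regions marked off by 1/9, 4/9 separately and sum
∫ over [0, 1/9) of sqrt(6)*t**(1/4)/2·t^(s-1) joins the sum
∫ over [1/9, 4/9) of exp(-3*sqrt(t)/2)·t^(s-1) joins the sum
over [4/9, 1), the kernel integral of exp(-3*sqrt(t)/4) enters the sum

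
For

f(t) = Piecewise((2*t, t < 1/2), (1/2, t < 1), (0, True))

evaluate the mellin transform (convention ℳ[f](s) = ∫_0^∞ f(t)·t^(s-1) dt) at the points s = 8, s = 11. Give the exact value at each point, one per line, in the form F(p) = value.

invert the common scale on t to get t on [0, 1); 1/2 on [1, 2)
treat the 2 regions marked off by 1/2 separately and sum
segment [0, 1/2) carries 2*t; integrate it
segment 1/2 to 1 holds 1/2; add its integral

F(8) = 2311/36864
F(11) = 12293/270336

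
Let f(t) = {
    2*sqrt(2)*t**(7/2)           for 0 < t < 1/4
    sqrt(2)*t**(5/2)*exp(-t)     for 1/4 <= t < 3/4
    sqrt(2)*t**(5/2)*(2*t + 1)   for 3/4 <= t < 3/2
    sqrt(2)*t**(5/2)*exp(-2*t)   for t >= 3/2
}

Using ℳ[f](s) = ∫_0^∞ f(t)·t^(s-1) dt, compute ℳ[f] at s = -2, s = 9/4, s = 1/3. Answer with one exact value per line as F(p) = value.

F(-2) = sqrt(2)*(-3*sqrt(3)/2 - sqrt(pi)*erfc(sqrt(3)/2) + sqrt(2)*sqrt(pi)*erfc(sqrt(3))/2 + 1/6 + sqrt(pi)*erfc(1/2) + 2*sqrt(6))
F(9/4) = -sqrt(2)*uppergamma(19/4, 3/4) - 8343*3**(3/4)/111872 + 1/5888 + 2**(3/4)*uppergamma(19/4, 3)/32 + 810*6**(3/4)/437 + sqrt(2)*uppergamma(19/4, 1/4)
F(1/3) = 2**(5/6)*(-12512*2**(2/3)*uppergamma(17/6, 3/4) - 2619*3**(5/6) + 51 + 1564*2**(5/6)*uppergamma(17/6, 3) + 12512*2**(2/3)*uppergamma(17/6, 1/4) + 15984*6**(5/6))/25024

reversing the shared t-power: 2*sqrt(2)*t**(3/2) on [0, 1/4); sqrt(2)*sqrt(t)*exp(-t) on [1/4, 3/4); sqrt(2)*sqrt(t)*(2*t + 1) on [3/4, 3/2); …
strip the common scale on t: t**(3/2) on [0, 1/2); sqrt(t)*exp(-t/2) on [1/2, 3/2); sqrt(t)*(t + 1) on [3/2, 3); …
undo the shared t-power: t on [0, 1/2); exp(-t/2) on [1/2, 3/2); t + 1 on [3/2, 3); …
linearity at 1/4, 3/4, 3/2 turns ℳ[f](s) into 4 summed integrals
segment 0 to 1/4 holds 2*sqrt(2)*t**(7/2); add its integral
segment [1/4, 3/4) carries sqrt(2)*t**(5/2)*exp(-t); integrate it
on [3/4, 3/2): add ∫ sqrt(2)*t**(5/2)*(2*t + 1)·t^(s-1) dt
∫ over [3/2, ∞) of sqrt(2)*t**(5/2)*exp(-2*t)·t^(s-1) joins the sum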